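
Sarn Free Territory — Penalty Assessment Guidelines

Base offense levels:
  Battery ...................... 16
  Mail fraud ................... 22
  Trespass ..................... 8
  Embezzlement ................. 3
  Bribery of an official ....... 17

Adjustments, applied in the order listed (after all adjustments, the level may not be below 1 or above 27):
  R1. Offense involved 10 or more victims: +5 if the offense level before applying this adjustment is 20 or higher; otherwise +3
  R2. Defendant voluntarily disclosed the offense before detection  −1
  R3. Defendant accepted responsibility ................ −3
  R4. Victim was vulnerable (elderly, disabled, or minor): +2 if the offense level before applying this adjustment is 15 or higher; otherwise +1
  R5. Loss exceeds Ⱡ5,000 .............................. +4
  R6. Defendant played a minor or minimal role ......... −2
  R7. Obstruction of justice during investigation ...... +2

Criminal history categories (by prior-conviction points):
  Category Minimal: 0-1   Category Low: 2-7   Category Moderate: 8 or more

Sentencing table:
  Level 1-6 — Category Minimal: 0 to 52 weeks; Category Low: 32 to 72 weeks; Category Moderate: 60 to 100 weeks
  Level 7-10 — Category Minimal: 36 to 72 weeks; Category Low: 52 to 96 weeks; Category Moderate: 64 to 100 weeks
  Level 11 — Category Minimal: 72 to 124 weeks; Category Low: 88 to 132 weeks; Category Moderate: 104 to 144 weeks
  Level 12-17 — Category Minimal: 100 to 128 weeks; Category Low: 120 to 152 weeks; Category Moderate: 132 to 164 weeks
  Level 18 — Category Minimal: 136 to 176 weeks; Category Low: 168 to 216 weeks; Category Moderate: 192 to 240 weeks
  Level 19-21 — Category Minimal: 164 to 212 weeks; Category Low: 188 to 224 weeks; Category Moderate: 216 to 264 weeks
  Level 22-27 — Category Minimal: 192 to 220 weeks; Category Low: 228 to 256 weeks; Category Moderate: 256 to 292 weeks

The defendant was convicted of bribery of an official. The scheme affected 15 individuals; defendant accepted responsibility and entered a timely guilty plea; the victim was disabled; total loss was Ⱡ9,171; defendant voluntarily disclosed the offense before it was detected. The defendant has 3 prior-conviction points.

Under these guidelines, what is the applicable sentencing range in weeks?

228-256 weeks

Base offense level for bribery of an official: 17.
R1 applies (level before this adjustment is 17 < 20, so +3): 17 + 3 = 20.
R2 applies: 20 − 1 = 19.
R3 applies: 19 − 3 = 16.
R4 applies (level before this adjustment is 16 ≥ 15, so +2): 16 + 2 = 18.
R5 applies: 18 + 4 = 22.
R6 does not apply.
R7 does not apply.
Final offense level: 22.
Criminal history: 3 prior points → Category Low (2-7).
Level 22 falls in the 22-27 band.
Grid: Level 22-27 × Category Low = 228-256 weeks.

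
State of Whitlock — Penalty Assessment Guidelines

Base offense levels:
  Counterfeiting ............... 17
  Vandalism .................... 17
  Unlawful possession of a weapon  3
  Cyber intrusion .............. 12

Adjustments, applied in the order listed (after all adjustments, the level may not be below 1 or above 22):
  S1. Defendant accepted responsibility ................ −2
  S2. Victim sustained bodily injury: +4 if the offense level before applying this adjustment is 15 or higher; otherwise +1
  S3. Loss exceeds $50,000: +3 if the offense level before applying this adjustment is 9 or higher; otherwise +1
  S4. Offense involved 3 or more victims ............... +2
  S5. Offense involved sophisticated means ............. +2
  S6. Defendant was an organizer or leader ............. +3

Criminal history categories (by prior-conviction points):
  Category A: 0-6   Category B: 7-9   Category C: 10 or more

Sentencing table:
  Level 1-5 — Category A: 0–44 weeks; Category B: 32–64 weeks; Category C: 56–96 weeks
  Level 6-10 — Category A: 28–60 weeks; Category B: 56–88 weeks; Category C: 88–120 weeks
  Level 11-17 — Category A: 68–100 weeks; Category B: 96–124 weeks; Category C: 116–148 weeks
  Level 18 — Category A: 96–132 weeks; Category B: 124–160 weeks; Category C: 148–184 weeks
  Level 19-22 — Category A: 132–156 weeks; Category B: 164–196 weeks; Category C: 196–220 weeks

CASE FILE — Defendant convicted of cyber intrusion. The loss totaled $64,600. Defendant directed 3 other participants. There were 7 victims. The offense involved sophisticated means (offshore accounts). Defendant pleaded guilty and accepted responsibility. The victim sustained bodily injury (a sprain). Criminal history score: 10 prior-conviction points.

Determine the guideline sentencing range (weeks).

196-220 weeks

Base offense level for cyber intrusion: 12.
S1 applies: 12 − 2 = 10.
S2 applies (level before this adjustment is 10 < 15, so +1): 10 + 1 = 11.
S3 applies (level before this adjustment is 11 ≥ 9, so +3): 11 + 3 = 14.
S4 applies: 14 + 2 = 16.
S5 applies: 16 + 2 = 18.
S6 applies: 18 + 3 = 21.
Final offense level: 21.
Criminal history: 10 prior points → Category C (10+).
Level 21 falls in the 19-22 band.
Grid: Level 19-22 × Category C = 196-220 weeks.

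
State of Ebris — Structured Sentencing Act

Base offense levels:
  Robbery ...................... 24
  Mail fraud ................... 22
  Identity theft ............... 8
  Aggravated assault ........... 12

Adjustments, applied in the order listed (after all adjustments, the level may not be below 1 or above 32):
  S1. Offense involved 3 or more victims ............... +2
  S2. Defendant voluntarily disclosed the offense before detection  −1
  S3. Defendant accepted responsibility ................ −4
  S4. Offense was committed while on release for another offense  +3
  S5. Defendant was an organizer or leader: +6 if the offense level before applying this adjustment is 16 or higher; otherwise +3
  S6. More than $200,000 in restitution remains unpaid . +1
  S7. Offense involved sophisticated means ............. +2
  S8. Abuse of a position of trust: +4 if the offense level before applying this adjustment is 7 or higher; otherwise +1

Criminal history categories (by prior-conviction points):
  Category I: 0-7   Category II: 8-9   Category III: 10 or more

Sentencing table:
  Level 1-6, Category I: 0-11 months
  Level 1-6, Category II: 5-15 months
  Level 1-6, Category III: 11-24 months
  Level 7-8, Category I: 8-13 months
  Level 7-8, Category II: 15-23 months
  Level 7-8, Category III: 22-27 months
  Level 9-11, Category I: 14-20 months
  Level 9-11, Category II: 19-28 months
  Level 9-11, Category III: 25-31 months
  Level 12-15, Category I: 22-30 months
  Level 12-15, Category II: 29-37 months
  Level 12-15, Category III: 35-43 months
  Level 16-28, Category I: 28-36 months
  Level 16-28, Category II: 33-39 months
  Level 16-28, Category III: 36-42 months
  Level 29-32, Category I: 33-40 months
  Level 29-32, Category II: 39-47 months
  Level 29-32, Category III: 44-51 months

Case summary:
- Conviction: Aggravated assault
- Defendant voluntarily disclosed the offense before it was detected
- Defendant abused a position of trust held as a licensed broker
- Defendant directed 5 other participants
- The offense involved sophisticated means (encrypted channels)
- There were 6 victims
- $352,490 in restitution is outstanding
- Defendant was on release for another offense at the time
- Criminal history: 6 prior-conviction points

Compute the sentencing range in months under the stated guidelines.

33-40 months

Base offense level for aggravated assault: 12.
S1 applies: 12 + 2 = 14.
S2 applies: 14 − 1 = 13.
S4 applies: 13 + 3 = 16.
S5 applies (level before this adjustment is 16 ≥ 16, so +6): 16 + 6 = 22.
S6 applies: 22 + 1 = 23.
S7 applies: 23 + 2 = 25.
S8 applies (level before this adjustment is 25 ≥ 7, so +4): 25 + 4 = 29.
Final offense level: 29.
Criminal history: 6 prior points → Category I (0-7).
Level 29 falls in the 29-32 band.
Grid: Level 29-32 × Category I = 33-40 months.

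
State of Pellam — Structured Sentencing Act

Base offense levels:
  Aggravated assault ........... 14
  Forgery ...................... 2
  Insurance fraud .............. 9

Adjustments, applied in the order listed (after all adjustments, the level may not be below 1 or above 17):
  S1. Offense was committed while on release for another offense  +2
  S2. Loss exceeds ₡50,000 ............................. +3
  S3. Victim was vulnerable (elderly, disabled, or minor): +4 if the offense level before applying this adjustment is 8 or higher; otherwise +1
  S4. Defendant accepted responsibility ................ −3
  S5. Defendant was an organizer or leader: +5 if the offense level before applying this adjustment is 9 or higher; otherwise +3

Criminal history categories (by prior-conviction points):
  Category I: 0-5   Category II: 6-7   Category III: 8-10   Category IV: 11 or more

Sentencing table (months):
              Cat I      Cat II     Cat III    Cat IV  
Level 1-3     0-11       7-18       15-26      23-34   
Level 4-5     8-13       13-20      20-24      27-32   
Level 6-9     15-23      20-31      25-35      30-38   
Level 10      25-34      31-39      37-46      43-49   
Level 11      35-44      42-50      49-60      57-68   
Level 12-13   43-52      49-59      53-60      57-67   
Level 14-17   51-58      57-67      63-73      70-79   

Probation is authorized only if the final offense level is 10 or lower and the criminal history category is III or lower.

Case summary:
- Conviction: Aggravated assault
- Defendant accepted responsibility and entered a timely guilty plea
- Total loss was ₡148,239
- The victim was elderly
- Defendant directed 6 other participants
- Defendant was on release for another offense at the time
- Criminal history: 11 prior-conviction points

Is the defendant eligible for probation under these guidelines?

Base offense level for aggravated assault: 14.
S1 applies: 14 + 2 = 16.
S2 applies: 16 + 3 = 19.
S3 applies (level before this adjustment is 19 ≥ 8, so +4): 19 + 4 = 23.
S4 applies: 23 − 3 = 20.
S5 applies (level before this adjustment is 20 ≥ 9, so +5): 20 + 5 = 25.
Level 25 exceeds the maximum of 17; capped at 17.
Final offense level: 17.
Criminal history: 11 prior points → Category IV (11+).
Level 17 falls in the 14-17 band.
Grid: Level 14-17 × Category IV = 70-79 months.
Probation check: level 17 > 10 and category IV > III → not eligible.

No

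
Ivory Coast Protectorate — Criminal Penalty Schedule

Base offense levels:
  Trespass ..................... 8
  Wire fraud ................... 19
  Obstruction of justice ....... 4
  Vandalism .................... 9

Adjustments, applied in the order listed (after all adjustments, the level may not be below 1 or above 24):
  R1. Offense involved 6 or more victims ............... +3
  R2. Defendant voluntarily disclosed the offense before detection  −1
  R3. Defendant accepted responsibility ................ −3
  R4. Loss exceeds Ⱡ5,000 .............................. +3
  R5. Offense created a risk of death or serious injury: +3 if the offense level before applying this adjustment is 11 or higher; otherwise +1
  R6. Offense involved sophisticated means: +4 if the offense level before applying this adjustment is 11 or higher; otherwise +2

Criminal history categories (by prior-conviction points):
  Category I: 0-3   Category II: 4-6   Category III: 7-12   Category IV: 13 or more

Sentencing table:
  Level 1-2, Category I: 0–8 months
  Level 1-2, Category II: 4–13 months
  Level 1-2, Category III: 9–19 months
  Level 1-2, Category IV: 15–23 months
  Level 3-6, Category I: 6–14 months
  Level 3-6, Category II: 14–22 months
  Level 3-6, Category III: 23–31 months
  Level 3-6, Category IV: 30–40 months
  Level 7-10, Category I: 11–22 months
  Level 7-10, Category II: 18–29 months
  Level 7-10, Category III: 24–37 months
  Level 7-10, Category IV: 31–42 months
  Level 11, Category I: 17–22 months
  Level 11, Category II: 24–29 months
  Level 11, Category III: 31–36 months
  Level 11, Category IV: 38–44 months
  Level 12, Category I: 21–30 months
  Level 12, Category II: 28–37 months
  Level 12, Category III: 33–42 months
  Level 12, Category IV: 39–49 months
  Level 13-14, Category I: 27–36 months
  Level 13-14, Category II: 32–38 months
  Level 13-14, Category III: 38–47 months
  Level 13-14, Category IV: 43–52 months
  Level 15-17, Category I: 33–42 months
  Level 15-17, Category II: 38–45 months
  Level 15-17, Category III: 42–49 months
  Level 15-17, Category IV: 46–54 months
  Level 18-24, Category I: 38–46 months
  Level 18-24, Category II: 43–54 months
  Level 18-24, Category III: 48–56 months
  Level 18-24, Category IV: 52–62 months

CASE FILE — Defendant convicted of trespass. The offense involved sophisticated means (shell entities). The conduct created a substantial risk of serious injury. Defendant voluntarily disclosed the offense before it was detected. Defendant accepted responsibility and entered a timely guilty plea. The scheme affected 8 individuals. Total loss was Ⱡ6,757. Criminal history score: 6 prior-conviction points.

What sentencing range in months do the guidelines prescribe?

38-45 months

Base offense level for trespass: 8.
R1 applies: 8 + 3 = 11.
R2 applies: 11 − 1 = 10.
R3 applies: 10 − 3 = 7.
R4 applies: 7 + 3 = 10.
R5 applies (level before this adjustment is 10 < 11, so +1): 10 + 1 = 11.
R6 applies (level before this adjustment is 11 ≥ 11, so +4): 11 + 4 = 15.
Final offense level: 15.
Criminal history: 6 prior points → Category II (4-6).
Level 15 falls in the 15-17 band.
Grid: Level 15-17 × Category II = 38-45 months.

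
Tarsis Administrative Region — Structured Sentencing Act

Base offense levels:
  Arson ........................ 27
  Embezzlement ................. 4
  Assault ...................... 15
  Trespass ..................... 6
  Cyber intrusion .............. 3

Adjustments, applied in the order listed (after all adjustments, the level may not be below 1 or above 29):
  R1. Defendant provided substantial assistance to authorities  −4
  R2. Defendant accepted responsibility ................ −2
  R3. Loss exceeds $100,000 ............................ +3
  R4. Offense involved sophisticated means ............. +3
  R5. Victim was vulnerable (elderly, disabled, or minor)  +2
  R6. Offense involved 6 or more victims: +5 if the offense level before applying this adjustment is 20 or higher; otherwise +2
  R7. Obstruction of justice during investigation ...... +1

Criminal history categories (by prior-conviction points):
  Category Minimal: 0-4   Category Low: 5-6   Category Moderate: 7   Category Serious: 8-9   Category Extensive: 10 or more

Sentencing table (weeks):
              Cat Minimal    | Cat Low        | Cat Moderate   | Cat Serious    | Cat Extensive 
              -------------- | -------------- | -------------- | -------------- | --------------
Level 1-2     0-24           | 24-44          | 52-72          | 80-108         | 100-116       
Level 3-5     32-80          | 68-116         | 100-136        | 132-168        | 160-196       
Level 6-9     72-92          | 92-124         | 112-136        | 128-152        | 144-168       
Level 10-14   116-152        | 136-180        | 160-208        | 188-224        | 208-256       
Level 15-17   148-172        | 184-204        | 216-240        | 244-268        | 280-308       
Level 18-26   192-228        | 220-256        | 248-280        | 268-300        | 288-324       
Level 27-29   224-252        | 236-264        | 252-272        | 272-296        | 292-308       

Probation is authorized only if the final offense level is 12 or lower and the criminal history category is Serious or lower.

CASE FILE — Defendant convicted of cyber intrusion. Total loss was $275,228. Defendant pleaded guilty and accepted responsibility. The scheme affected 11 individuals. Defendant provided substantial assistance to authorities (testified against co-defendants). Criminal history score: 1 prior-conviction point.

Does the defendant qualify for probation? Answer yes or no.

Yes

Base offense level for cyber intrusion: 3.
R1 applies: 3 − 4 = -1.
R2 applies: -1 − 2 = -3.
R3 applies: -3 + 3 = 0.
R4 does not apply.
R6 applies (level before this adjustment is 0 < 20, so +2): 0 + 2 = 2.
Final offense level: 2.
Criminal history: 1 prior point → Category Minimal (0-4).
Level 2 falls in the 1-2 band.
Grid: Level 1-2 × Category Minimal = 0-24 weeks.
Probation check: level 2 ≤ 12 and category Minimal ≤ Serious → eligible.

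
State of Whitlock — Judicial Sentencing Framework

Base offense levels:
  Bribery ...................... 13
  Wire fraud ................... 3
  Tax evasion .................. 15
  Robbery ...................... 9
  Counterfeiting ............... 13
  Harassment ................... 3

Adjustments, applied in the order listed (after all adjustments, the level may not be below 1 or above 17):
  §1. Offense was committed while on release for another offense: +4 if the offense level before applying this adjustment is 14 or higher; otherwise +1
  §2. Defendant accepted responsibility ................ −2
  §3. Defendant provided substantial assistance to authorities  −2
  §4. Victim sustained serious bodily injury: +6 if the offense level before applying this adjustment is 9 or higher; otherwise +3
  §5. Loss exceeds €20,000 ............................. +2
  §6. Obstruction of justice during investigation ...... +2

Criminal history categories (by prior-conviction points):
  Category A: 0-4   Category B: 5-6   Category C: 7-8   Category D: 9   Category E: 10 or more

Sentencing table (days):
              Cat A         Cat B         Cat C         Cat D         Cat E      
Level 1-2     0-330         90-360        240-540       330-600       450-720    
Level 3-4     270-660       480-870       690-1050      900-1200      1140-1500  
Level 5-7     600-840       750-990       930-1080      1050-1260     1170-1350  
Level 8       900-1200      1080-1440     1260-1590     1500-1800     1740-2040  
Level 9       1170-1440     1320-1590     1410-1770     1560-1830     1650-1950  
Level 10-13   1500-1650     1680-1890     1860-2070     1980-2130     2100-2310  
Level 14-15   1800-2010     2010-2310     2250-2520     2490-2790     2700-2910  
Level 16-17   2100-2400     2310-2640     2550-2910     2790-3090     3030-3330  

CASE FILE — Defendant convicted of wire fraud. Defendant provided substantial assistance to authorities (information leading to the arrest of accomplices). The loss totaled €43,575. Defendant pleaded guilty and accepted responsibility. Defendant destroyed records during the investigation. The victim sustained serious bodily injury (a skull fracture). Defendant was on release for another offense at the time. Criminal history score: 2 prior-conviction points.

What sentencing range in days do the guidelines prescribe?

Base offense level for wire fraud: 3.
§1 applies (level before this adjustment is 3 < 14, so +1): 3 + 1 = 4.
§2 applies: 4 − 2 = 2.
§3 applies: 2 − 2 = 0.
§4 applies (level before this adjustment is 0 < 9, so +3): 0 + 3 = 3.
§5 applies: 3 + 2 = 5.
§6 applies: 5 + 2 = 7.
Final offense level: 7.
Criminal history: 2 prior points → Category A (0-4).
Level 7 falls in the 5-7 band.
Grid: Level 5-7 × Category A = 600-840 days.

600-840 days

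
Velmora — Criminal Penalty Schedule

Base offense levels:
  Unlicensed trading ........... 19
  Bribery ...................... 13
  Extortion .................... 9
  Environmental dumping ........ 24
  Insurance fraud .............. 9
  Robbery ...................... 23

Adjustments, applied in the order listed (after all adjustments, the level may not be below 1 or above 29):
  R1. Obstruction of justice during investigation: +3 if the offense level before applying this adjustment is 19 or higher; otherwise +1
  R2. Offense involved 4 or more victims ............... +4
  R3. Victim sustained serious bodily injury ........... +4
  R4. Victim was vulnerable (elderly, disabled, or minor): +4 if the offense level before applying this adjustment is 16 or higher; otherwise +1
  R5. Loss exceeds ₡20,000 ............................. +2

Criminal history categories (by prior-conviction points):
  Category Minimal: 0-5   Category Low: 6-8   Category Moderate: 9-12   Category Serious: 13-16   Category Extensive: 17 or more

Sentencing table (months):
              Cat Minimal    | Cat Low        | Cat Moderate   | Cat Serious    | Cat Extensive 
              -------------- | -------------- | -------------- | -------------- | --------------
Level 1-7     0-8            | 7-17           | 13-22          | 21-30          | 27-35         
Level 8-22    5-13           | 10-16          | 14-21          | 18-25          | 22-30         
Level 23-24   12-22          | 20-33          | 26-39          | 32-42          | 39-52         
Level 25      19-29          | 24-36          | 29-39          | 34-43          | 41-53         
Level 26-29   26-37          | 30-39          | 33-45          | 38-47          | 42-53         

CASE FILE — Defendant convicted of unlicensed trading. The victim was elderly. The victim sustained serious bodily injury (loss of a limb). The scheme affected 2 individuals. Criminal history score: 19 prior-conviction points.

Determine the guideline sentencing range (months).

42-53 months

Base offense level for unlicensed trading: 19.
R3 applies: 19 + 4 = 23.
R4 applies (level before this adjustment is 23 ≥ 16, so +4): 23 + 4 = 27.
R5 does not apply.
Final offense level: 27.
Criminal history: 19 prior points → Category Extensive (17+).
Level 27 falls in the 26-29 band.
Grid: Level 26-29 × Category Extensive = 42-53 months.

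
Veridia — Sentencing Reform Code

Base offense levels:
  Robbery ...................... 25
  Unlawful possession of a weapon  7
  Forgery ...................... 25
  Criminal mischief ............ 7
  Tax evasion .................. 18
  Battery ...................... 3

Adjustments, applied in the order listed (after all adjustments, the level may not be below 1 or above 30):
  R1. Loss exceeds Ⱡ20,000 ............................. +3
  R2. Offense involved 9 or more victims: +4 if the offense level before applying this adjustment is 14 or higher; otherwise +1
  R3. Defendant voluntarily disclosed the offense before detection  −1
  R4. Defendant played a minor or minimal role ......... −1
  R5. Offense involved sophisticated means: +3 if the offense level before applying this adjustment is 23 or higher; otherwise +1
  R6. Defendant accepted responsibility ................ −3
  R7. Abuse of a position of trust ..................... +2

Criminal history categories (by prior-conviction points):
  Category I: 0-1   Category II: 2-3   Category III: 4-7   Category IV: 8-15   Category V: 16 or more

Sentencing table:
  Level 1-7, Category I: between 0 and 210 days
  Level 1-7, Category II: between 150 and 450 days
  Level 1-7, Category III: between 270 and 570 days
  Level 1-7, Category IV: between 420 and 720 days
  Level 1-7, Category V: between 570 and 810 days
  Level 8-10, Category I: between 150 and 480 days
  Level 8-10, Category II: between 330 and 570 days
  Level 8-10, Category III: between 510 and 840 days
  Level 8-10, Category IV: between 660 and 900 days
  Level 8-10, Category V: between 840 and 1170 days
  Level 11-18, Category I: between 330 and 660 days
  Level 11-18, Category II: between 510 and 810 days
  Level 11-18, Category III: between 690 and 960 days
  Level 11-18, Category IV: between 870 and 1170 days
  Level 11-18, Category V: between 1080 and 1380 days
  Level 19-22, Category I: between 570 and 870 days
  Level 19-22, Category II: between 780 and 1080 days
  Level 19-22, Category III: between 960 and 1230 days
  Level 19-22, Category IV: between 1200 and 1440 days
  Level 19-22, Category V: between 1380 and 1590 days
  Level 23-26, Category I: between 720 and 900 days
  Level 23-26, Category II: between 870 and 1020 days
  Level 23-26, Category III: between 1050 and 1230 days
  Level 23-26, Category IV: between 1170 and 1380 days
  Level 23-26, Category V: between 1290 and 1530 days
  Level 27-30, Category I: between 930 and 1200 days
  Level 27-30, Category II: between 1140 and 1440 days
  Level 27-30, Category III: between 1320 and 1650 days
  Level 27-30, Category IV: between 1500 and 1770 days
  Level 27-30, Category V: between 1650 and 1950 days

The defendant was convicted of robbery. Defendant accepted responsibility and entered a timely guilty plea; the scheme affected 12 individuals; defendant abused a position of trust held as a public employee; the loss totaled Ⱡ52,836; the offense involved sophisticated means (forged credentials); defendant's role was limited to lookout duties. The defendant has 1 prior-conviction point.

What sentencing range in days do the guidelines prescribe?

Base offense level for robbery: 25.
R1 applies: 25 + 3 = 28.
R2 applies (level before this adjustment is 28 ≥ 14, so +4): 28 + 4 = 32.
R3 does not apply.
R4 applies: 32 − 1 = 31.
R5 applies (level before this adjustment is 31 ≥ 23, so +3): 31 + 3 = 34.
R6 applies: 34 − 3 = 31.
R7 applies: 31 + 2 = 33.
Level 33 exceeds the maximum of 30; capped at 30.
Final offense level: 30.
Criminal history: 1 prior point → Category I (0-1).
Level 30 falls in the 27-30 band.
Grid: Level 27-30 × Category I = 930-1200 days.

930-1200 days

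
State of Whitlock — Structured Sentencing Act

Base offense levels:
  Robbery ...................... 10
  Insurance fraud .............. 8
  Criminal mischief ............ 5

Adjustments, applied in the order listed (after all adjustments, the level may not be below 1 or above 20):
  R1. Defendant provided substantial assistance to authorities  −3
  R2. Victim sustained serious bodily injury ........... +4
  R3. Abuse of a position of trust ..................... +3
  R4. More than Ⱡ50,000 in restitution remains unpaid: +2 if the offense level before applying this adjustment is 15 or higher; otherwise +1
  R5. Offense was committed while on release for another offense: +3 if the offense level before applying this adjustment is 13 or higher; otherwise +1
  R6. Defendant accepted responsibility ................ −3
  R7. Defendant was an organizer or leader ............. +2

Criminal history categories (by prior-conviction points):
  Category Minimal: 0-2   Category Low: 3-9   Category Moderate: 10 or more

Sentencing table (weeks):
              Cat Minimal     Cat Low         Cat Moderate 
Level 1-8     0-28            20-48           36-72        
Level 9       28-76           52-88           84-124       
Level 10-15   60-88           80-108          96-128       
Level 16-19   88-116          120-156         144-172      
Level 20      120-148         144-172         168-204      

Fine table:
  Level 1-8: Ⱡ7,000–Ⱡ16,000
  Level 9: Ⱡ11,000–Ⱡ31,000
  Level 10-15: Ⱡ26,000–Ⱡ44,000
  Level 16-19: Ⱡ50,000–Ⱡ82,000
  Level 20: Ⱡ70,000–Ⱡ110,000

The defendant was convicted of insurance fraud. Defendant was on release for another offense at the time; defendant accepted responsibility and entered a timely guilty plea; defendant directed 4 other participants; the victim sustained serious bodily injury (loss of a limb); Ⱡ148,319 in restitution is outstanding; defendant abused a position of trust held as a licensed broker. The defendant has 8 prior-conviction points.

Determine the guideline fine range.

Base offense level for insurance fraud: 8.
R1 does not apply.
R2 applies: 8 + 4 = 12.
R3 applies: 12 + 3 = 15.
R4 applies (level before this adjustment is 15 ≥ 15, so +2): 15 + 2 = 17.
R5 applies (level before this adjustment is 17 ≥ 13, so +3): 17 + 3 = 20.
R6 applies: 20 − 3 = 17.
R7 applies: 17 + 2 = 19.
Final offense level: 19.
Level 19 falls in the 16-19 band.
Fine table: Level 16-19 → Ⱡ50,000–Ⱡ82,000.

Ⱡ50,000–Ⱡ82,000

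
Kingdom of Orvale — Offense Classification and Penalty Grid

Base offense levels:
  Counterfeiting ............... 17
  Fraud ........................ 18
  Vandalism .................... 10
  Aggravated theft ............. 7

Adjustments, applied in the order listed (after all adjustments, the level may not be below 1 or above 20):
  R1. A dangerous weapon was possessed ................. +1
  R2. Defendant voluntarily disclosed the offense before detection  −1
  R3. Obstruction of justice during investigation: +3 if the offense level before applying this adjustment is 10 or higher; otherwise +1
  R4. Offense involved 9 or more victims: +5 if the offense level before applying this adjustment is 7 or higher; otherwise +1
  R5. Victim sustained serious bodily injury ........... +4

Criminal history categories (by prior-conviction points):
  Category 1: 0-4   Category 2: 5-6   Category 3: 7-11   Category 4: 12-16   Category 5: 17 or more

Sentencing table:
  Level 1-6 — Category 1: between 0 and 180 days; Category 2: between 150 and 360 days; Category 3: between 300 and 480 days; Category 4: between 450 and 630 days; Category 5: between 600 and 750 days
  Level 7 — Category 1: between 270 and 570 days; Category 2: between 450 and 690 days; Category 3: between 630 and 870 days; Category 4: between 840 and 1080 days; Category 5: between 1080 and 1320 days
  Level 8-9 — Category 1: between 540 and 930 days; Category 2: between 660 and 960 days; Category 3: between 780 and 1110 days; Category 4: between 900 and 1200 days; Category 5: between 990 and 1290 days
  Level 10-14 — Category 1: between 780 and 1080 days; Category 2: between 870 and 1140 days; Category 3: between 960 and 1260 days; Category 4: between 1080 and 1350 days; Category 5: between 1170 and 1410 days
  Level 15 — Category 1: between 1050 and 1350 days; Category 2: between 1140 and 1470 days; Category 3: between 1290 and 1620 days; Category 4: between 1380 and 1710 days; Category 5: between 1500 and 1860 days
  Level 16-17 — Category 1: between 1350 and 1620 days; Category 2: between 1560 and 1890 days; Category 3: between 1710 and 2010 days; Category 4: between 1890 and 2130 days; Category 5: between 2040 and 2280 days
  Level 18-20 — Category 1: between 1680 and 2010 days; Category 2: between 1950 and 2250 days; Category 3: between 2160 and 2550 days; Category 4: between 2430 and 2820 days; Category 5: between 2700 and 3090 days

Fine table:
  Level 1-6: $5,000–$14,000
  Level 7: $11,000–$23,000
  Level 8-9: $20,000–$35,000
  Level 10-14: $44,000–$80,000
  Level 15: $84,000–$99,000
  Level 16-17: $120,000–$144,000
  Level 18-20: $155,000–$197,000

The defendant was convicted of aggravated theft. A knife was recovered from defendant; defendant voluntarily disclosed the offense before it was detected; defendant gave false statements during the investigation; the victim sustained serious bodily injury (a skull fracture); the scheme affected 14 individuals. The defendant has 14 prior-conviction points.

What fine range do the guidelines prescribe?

$120,000–$144,000

Base offense level for aggravated theft: 7.
R1 applies: 7 + 1 = 8.
R2 applies: 8 − 1 = 7.
R3 applies (level before this adjustment is 7 < 10, so +1): 7 + 1 = 8.
R4 applies (level before this adjustment is 8 ≥ 7, so +5): 8 + 5 = 13.
R5 applies: 13 + 4 = 17.
Final offense level: 17.
Level 17 falls in the 16-17 band.
Fine table: Level 16-17 → $120,000–$144,000.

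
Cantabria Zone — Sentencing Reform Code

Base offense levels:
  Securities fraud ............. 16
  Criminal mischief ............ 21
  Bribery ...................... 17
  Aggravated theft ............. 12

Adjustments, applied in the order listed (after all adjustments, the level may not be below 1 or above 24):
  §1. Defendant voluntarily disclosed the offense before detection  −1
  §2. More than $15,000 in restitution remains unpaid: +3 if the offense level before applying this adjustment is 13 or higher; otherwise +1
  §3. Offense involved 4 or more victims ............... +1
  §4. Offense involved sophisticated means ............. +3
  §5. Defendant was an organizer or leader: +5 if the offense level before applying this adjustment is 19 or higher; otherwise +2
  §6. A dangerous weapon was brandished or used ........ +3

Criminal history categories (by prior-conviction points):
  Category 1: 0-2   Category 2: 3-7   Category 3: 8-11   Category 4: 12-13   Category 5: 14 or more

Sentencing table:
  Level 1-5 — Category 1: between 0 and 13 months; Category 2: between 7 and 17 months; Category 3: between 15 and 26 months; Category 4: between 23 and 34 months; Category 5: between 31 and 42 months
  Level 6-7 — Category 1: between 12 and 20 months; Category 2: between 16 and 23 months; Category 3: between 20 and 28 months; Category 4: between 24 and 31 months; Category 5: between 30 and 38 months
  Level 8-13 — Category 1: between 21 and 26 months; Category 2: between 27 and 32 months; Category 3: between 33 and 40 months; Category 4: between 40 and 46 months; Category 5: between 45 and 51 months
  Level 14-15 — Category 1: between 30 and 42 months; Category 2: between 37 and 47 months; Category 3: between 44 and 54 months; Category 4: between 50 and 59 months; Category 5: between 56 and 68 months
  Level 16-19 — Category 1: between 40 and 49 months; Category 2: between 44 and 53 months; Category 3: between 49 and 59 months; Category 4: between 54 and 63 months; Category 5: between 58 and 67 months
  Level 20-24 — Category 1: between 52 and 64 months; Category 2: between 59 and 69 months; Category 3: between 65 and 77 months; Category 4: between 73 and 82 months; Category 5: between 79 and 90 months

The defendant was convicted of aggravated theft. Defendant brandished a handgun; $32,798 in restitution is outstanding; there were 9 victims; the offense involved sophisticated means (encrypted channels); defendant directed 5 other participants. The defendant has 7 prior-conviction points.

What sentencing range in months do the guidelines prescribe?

59-69 months

Base offense level for aggravated theft: 12.
§1 does not apply.
§2 applies (level before this adjustment is 12 < 13, so +1): 12 + 1 = 13.
§3 applies: 13 + 1 = 14.
§4 applies: 14 + 3 = 17.
§5 applies (level before this adjustment is 17 < 19, so +2): 17 + 2 = 19.
§6 applies: 19 + 3 = 22.
Final offense level: 22.
Criminal history: 7 prior points → Category 2 (3-7).
Level 22 falls in the 20-24 band.
Grid: Level 20-24 × Category 2 = 59-69 months.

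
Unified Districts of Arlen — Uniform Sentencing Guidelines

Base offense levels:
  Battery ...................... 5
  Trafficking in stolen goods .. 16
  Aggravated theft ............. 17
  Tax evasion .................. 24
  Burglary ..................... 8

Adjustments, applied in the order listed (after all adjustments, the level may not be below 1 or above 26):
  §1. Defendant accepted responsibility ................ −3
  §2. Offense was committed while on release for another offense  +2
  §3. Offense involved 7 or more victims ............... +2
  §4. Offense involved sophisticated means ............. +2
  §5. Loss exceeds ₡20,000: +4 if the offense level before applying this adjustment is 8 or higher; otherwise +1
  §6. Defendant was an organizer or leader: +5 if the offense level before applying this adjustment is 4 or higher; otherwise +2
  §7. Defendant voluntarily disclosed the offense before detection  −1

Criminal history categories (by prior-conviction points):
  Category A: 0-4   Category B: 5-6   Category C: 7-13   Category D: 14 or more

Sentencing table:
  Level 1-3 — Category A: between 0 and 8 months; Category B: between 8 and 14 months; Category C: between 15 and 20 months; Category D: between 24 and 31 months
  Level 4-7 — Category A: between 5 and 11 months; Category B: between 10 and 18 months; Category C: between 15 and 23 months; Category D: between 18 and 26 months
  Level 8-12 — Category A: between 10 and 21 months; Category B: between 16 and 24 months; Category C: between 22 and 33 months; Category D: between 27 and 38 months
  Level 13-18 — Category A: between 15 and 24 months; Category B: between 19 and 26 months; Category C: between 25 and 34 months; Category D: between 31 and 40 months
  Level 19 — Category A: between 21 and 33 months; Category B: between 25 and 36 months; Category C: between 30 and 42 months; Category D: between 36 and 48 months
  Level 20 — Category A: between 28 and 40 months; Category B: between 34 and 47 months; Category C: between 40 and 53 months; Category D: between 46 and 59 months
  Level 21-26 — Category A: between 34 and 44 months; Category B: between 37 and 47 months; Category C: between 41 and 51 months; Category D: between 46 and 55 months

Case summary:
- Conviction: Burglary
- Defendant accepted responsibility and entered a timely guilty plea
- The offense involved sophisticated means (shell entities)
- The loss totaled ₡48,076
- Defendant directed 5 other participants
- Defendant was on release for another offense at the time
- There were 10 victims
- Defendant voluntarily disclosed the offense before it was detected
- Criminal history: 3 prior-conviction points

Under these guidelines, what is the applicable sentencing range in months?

Base offense level for burglary: 8.
§1 applies: 8 − 3 = 5.
§2 applies: 5 + 2 = 7.
§3 applies: 7 + 2 = 9.
§4 applies: 9 + 2 = 11.
§5 applies (level before this adjustment is 11 ≥ 8, so +4): 11 + 4 = 15.
§6 applies (level before this adjustment is 15 ≥ 4, so +5): 15 + 5 = 20.
§7 applies: 20 − 1 = 19.
Final offense level: 19.
Criminal history: 3 prior points → Category A (0-4).
Level 19 falls in the 19 band.
Grid: Level 19 × Category A = 21-33 months.

21-33 months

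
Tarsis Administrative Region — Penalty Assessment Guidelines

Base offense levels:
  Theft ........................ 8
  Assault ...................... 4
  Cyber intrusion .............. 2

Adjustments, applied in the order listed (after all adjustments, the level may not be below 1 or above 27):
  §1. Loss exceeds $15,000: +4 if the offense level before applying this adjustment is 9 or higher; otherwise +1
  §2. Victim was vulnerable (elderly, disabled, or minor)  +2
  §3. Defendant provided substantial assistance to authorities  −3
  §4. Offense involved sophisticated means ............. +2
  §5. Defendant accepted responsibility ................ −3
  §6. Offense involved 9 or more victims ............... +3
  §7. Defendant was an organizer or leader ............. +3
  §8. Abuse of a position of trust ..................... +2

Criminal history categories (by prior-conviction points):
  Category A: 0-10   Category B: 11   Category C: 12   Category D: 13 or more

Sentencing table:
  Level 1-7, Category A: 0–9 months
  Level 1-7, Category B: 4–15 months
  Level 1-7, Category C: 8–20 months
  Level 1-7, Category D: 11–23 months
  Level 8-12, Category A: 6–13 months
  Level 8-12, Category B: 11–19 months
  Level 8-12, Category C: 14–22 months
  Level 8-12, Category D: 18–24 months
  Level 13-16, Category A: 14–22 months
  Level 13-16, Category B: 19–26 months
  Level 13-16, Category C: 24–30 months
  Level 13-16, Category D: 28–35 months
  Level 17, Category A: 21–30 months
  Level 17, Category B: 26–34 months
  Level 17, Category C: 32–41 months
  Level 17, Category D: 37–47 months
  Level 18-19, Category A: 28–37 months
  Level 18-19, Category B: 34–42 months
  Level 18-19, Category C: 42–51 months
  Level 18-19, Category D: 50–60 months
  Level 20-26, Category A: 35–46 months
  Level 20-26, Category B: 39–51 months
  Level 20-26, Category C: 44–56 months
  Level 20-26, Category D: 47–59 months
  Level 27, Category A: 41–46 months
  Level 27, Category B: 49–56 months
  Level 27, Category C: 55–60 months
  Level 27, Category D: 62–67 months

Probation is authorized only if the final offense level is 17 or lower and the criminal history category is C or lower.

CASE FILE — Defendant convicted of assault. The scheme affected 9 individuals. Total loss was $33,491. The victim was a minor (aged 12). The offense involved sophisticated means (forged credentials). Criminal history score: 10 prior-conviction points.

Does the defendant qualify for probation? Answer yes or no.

Base offense level for assault: 4.
§1 applies (level before this adjustment is 4 < 9, so +1): 4 + 1 = 5.
§2 applies: 5 + 2 = 7.
§3 does not apply.
§4 applies: 7 + 2 = 9.
§6 applies: 9 + 3 = 12.
§7 does not apply.
§8 does not apply.
Final offense level: 12.
Criminal history: 10 prior points → Category A (0-10).
Level 12 falls in the 8-12 band.
Grid: Level 8-12 × Category A = 6-13 months.
Probation check: level 12 ≤ 17 and category A ≤ C → eligible.

Yes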